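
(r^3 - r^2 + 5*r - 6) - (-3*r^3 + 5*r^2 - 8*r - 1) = 4*r^3 - 6*r^2 + 13*r - 5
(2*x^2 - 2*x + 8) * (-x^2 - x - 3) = -2*x^4 - 12*x^2 - 2*x - 24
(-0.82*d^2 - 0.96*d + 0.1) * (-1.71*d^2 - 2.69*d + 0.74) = 1.4022*d^4 + 3.8474*d^3 + 1.8046*d^2 - 0.9794*d + 0.074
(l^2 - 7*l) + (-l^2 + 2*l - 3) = -5*l - 3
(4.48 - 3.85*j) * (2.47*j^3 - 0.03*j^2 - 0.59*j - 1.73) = -9.5095*j^4 + 11.1811*j^3 + 2.1371*j^2 + 4.0173*j - 7.7504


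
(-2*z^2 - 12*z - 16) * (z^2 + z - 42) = -2*z^4 - 14*z^3 + 56*z^2 + 488*z + 672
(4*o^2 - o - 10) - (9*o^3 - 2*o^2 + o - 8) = -9*o^3 + 6*o^2 - 2*o - 2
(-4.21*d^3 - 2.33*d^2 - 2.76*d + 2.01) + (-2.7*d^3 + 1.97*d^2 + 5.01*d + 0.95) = -6.91*d^3 - 0.36*d^2 + 2.25*d + 2.96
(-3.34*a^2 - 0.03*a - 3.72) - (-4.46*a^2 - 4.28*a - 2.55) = 1.12*a^2 + 4.25*a - 1.17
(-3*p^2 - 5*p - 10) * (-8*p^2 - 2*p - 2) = 24*p^4 + 46*p^3 + 96*p^2 + 30*p + 20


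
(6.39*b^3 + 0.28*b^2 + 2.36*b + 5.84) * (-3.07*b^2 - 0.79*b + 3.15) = -19.6173*b^5 - 5.9077*b^4 + 12.6621*b^3 - 18.9112*b^2 + 2.8204*b + 18.396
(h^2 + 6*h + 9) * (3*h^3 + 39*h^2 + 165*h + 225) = 3*h^5 + 57*h^4 + 426*h^3 + 1566*h^2 + 2835*h + 2025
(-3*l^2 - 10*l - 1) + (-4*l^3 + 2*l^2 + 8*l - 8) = -4*l^3 - l^2 - 2*l - 9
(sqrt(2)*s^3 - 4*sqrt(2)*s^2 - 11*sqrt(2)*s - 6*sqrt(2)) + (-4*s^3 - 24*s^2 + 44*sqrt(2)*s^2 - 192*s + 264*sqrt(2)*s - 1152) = -4*s^3 + sqrt(2)*s^3 - 24*s^2 + 40*sqrt(2)*s^2 - 192*s + 253*sqrt(2)*s - 1152 - 6*sqrt(2)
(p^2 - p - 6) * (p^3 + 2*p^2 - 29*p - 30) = p^5 + p^4 - 37*p^3 - 13*p^2 + 204*p + 180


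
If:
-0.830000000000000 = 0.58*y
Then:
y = -1.43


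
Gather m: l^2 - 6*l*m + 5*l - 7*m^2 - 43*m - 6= l^2 + 5*l - 7*m^2 + m*(-6*l - 43) - 6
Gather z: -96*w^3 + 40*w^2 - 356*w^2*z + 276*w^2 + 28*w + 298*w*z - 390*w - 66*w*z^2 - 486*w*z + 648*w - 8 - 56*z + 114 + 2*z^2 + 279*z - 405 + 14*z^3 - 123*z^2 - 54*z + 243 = -96*w^3 + 316*w^2 + 286*w + 14*z^3 + z^2*(-66*w - 121) + z*(-356*w^2 - 188*w + 169) - 56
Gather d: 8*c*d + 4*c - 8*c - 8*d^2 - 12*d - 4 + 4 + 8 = -4*c - 8*d^2 + d*(8*c - 12) + 8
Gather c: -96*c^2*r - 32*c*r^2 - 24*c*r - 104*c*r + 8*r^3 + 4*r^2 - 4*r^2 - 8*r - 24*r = -96*c^2*r + c*(-32*r^2 - 128*r) + 8*r^3 - 32*r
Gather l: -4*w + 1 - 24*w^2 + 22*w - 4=-24*w^2 + 18*w - 3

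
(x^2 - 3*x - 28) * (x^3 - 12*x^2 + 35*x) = x^5 - 15*x^4 + 43*x^3 + 231*x^2 - 980*x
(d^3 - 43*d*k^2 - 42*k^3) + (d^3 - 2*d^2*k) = 2*d^3 - 2*d^2*k - 43*d*k^2 - 42*k^3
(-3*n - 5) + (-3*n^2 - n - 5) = -3*n^2 - 4*n - 10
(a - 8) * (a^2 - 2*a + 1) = a^3 - 10*a^2 + 17*a - 8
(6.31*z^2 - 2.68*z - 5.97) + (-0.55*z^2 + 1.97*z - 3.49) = 5.76*z^2 - 0.71*z - 9.46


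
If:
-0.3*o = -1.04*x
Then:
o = 3.46666666666667*x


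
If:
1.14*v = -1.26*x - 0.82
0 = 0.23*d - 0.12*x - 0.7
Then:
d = 0.521739130434783*x + 3.04347826086957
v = -1.10526315789474*x - 0.719298245614035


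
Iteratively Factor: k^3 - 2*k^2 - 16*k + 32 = (k - 2)*(k^2 - 16) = (k - 2)*(k + 4)*(k - 4)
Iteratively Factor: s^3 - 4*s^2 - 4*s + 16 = (s - 2)*(s^2 - 2*s - 8) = (s - 2)*(s + 2)*(s - 4)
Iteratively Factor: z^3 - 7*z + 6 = (z - 1)*(z^2 + z - 6) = (z - 2)*(z - 1)*(z + 3)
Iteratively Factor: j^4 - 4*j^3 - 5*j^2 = (j - 5)*(j^3 + j^2) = j*(j - 5)*(j^2 + j) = j*(j - 5)*(j + 1)*(j)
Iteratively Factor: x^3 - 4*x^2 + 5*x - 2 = (x - 2)*(x^2 - 2*x + 1) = (x - 2)*(x - 1)*(x - 1)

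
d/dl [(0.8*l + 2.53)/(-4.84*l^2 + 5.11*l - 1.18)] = (3.872*l^2 + 24.4904*l - 13.8723)/(23.4256*l^4 - 49.4648*l^3 + 37.5345*l^2 - 12.0596*l + 1.3924)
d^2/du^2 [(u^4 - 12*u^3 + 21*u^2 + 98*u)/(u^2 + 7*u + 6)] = 2*(u^6 + 21*u^5 + 165*u^4 - 229*u^3 - 1674*u^2 - 3060*u - 3360)/(u^6 + 21*u^5 + 165*u^4 + 595*u^3 + 990*u^2 + 756*u + 216)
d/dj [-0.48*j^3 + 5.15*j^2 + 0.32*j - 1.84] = -1.44*j^2 + 10.3*j + 0.32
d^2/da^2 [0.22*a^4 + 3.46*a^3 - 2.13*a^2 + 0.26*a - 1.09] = 2.64*a^2 + 20.76*a - 4.26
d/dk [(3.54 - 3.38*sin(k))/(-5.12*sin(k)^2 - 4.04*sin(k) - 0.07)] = (-17.3056*sin(k)^2 + 36.2496*sin(k) + 14.5382)*cos(k)/(26.2144*sin(k)^4 + 41.3696*sin(k)^3 + 17.0384*sin(k)^2 + 0.5656*sin(k) + 0.0049)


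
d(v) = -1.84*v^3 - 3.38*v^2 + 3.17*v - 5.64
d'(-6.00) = -154.99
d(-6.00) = 251.10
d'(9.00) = -504.79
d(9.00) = -1592.25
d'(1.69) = -24.02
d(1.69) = -18.82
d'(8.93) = -497.39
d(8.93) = -1557.17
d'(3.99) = -111.68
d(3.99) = -163.68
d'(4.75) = -153.48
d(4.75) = -264.04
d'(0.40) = -0.42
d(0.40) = -5.03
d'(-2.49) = -14.22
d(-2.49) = -6.08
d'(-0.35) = 4.86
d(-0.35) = -7.08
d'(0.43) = -0.76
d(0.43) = -5.05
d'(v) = -5.52*v^2 - 6.76*v + 3.17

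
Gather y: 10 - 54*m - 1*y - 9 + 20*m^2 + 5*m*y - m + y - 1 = 20*m^2 + 5*m*y - 55*m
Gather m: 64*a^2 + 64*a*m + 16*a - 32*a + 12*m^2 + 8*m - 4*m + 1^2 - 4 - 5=64*a^2 - 16*a + 12*m^2 + m*(64*a + 4) - 8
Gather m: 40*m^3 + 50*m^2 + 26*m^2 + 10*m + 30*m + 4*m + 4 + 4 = 40*m^3 + 76*m^2 + 44*m + 8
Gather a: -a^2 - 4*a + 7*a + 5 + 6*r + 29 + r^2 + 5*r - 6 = -a^2 + 3*a + r^2 + 11*r + 28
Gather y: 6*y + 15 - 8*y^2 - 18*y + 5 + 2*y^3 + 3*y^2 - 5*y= 2*y^3 - 5*y^2 - 17*y + 20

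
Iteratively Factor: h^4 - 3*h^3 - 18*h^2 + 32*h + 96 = (h - 4)*(h^3 + h^2 - 14*h - 24) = (h - 4)*(h + 3)*(h^2 - 2*h - 8) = (h - 4)*(h + 2)*(h + 3)*(h - 4)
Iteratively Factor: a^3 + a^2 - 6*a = (a + 3)*(a^2 - 2*a) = (a - 2)*(a + 3)*(a)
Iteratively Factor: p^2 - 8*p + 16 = (p - 4)*(p - 4)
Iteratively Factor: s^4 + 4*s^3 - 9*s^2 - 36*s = (s + 3)*(s^3 + s^2 - 12*s) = s*(s + 3)*(s^2 + s - 12) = s*(s + 3)*(s + 4)*(s - 3)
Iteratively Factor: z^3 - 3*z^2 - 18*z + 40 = (z - 5)*(z^2 + 2*z - 8) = (z - 5)*(z + 4)*(z - 2)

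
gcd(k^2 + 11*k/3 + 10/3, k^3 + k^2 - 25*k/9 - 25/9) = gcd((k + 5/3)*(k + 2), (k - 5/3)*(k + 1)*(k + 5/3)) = k + 5/3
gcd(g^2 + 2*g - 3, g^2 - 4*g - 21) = g + 3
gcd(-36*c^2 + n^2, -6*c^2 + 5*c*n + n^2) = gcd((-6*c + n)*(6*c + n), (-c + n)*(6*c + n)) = 6*c + n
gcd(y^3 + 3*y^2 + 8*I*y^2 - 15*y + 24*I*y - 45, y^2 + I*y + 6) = y + 3*I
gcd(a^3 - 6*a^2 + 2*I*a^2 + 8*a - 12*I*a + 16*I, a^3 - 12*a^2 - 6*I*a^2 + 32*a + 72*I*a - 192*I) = a - 4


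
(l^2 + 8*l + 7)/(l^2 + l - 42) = (l + 1)/(l - 6)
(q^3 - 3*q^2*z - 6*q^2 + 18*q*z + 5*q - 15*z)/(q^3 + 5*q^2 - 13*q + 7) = (q^2 - 3*q*z - 5*q + 15*z)/(q^2 + 6*q - 7)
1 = 1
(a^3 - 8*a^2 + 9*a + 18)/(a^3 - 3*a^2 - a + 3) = (a - 6)/(a - 1)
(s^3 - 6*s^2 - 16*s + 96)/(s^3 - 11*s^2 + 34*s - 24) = (s + 4)/(s - 1)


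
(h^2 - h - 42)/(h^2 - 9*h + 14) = (h + 6)/(h - 2)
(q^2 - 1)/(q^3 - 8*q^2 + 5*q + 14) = (q - 1)/(q^2 - 9*q + 14)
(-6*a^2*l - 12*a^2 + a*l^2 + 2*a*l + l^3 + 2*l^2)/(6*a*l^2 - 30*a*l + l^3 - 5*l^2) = (-6*a^2*l - 12*a^2 + a*l^2 + 2*a*l + l^3 + 2*l^2)/(l*(6*a*l - 30*a + l^2 - 5*l))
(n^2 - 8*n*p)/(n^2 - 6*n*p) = (n - 8*p)/(n - 6*p)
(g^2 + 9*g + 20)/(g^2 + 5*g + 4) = (g + 5)/(g + 1)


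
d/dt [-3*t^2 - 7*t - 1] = -6*t - 7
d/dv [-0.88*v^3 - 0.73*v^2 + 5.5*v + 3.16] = -2.64*v^2 - 1.46*v + 5.5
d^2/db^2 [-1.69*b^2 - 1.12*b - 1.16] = -3.38000000000000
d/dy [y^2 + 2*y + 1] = 2*y + 2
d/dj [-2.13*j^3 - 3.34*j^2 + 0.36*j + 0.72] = -6.39*j^2 - 6.68*j + 0.36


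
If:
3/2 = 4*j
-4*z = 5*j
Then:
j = 3/8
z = -15/32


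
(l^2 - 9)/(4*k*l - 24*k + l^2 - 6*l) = (l^2 - 9)/(4*k*l - 24*k + l^2 - 6*l)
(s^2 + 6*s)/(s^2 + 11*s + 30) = s/(s + 5)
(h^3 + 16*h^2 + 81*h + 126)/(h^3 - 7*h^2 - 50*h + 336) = (h^2 + 9*h + 18)/(h^2 - 14*h + 48)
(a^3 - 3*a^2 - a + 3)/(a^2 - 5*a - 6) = (a^2 - 4*a + 3)/(a - 6)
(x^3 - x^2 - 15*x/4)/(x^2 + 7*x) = (x^2 - x - 15/4)/(x + 7)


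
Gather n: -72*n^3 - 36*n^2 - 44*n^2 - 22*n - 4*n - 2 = -72*n^3 - 80*n^2 - 26*n - 2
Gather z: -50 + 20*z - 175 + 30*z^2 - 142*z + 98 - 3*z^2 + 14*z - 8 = 27*z^2 - 108*z - 135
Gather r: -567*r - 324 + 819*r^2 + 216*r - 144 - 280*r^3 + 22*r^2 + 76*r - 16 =-280*r^3 + 841*r^2 - 275*r - 484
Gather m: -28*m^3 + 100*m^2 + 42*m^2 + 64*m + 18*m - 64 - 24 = -28*m^3 + 142*m^2 + 82*m - 88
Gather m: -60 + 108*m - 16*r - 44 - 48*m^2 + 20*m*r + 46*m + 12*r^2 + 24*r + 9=-48*m^2 + m*(20*r + 154) + 12*r^2 + 8*r - 95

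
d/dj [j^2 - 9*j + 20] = 2*j - 9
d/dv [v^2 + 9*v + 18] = 2*v + 9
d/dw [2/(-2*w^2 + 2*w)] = (2*w - 1)/(w^2*(w - 1)^2)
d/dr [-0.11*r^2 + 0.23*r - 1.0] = 0.23 - 0.22*r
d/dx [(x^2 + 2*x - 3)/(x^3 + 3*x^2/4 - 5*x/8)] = 8*(-8*x^4 - 32*x^3 + 55*x^2 + 36*x - 15)/(x^2*(64*x^4 + 96*x^3 - 44*x^2 - 60*x + 25))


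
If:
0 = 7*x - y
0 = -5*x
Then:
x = 0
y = 0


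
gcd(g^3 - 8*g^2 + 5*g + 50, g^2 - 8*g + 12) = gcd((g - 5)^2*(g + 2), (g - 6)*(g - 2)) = 1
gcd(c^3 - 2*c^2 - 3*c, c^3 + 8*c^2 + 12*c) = c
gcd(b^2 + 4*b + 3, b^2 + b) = b + 1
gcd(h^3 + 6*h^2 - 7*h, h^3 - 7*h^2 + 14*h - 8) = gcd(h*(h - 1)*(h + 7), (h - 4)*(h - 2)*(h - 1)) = h - 1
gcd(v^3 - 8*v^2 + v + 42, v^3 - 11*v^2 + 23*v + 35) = v - 7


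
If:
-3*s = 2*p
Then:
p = -3*s/2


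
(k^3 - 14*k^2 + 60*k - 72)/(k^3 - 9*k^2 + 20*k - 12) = (k - 6)/(k - 1)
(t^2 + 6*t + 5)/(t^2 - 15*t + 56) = (t^2 + 6*t + 5)/(t^2 - 15*t + 56)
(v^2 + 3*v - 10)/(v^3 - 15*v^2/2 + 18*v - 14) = 2*(v + 5)/(2*v^2 - 11*v + 14)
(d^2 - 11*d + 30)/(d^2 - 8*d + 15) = (d - 6)/(d - 3)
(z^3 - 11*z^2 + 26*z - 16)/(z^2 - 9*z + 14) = (z^2 - 9*z + 8)/(z - 7)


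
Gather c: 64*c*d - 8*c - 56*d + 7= c*(64*d - 8) - 56*d + 7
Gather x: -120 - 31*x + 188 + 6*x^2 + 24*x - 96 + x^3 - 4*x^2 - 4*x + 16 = x^3 + 2*x^2 - 11*x - 12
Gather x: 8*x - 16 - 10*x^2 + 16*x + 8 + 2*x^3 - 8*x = 2*x^3 - 10*x^2 + 16*x - 8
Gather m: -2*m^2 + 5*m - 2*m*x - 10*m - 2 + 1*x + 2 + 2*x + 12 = -2*m^2 + m*(-2*x - 5) + 3*x + 12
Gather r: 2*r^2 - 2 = 2*r^2 - 2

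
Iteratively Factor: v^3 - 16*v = (v - 4)*(v^2 + 4*v) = (v - 4)*(v + 4)*(v)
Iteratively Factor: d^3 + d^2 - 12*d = (d + 4)*(d^2 - 3*d) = (d - 3)*(d + 4)*(d)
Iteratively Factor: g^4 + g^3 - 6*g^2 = (g)*(g^3 + g^2 - 6*g) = g^2*(g^2 + g - 6) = g^2*(g - 2)*(g + 3)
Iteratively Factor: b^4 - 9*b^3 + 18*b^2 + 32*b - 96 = (b - 4)*(b^3 - 5*b^2 - 2*b + 24) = (b - 4)^2*(b^2 - b - 6) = (b - 4)^2*(b - 3)*(b + 2)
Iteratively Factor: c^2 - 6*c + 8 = (c - 4)*(c - 2)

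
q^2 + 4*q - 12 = (q - 2)*(q + 6)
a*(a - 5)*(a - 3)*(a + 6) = a^4 - 2*a^3 - 33*a^2 + 90*a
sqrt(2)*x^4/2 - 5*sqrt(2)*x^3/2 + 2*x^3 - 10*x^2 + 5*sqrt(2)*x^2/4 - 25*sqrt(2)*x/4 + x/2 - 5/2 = (x - 5)*(x + sqrt(2)/2)*(x + sqrt(2))*(sqrt(2)*x/2 + 1/2)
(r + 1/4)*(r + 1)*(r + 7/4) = r^3 + 3*r^2 + 39*r/16 + 7/16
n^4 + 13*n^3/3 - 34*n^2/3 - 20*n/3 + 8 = (n - 2)*(n - 2/3)*(n + 1)*(n + 6)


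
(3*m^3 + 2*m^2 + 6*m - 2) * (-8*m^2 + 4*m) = -24*m^5 - 4*m^4 - 40*m^3 + 40*m^2 - 8*m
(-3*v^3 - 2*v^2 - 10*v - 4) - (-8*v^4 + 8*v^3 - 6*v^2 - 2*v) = 8*v^4 - 11*v^3 + 4*v^2 - 8*v - 4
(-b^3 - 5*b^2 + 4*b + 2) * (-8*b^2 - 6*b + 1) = 8*b^5 + 46*b^4 - 3*b^3 - 45*b^2 - 8*b + 2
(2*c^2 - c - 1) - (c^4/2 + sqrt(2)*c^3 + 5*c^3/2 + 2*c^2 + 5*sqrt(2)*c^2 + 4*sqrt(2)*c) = -c^4/2 - 5*c^3/2 - sqrt(2)*c^3 - 5*sqrt(2)*c^2 - 4*sqrt(2)*c - c - 1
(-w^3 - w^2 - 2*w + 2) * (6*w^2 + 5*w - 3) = -6*w^5 - 11*w^4 - 14*w^3 + 5*w^2 + 16*w - 6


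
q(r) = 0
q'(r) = 0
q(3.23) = 0.00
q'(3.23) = 0.00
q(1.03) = 0.00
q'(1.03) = 0.00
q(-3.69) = 0.00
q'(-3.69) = 0.00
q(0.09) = 0.00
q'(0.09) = 0.00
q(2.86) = 0.00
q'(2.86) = 0.00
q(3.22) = 0.00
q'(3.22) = 0.00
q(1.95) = 0.00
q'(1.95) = 0.00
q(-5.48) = 0.00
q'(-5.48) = 0.00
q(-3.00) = 0.00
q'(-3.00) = 0.00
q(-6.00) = 0.00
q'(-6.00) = 0.00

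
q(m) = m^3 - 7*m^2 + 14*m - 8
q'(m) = 3*m^2 - 14*m + 14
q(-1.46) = -46.47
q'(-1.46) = 40.83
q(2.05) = -0.10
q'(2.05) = -2.09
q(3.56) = -1.76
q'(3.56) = 2.18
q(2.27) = -0.59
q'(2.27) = -2.32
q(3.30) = -2.09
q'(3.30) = 0.47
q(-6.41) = -648.73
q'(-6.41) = 227.00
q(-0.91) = -27.29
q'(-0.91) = 29.22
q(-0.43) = -15.39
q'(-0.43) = 20.57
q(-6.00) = -560.00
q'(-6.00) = 206.00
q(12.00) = 880.00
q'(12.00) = 278.00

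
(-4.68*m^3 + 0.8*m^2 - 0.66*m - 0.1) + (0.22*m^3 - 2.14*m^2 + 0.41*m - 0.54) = -4.46*m^3 - 1.34*m^2 - 0.25*m - 0.64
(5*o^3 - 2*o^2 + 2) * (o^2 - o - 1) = 5*o^5 - 7*o^4 - 3*o^3 + 4*o^2 - 2*o - 2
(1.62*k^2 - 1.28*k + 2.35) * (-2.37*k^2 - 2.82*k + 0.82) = -3.8394*k^4 - 1.5348*k^3 - 0.6315*k^2 - 7.6766*k + 1.927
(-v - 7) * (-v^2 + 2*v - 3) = v^3 + 5*v^2 - 11*v + 21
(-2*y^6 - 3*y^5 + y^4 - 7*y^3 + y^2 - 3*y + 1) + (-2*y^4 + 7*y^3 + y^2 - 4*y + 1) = -2*y^6 - 3*y^5 - y^4 + 2*y^2 - 7*y + 2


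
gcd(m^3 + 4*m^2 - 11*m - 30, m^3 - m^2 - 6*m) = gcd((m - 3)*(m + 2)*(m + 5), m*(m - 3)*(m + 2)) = m^2 - m - 6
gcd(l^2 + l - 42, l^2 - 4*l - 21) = 1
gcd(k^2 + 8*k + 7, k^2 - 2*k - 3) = k + 1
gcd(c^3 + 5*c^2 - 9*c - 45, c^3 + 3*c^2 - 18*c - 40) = c + 5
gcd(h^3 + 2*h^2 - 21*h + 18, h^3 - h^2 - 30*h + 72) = h^2 + 3*h - 18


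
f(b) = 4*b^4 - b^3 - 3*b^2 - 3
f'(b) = 16*b^3 - 3*b^2 - 6*b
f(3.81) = 741.01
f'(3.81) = 818.49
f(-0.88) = -2.24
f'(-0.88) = -7.95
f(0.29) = -3.25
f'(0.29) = -1.60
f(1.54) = 8.73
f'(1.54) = 42.08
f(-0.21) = -3.12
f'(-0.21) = 0.98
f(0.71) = -3.85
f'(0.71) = -0.05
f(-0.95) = -1.59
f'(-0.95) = -10.73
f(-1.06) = -0.13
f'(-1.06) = -16.07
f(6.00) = 4857.00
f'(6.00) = 3312.00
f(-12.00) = 84237.00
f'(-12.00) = -28008.00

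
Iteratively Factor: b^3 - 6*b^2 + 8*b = (b - 2)*(b^2 - 4*b) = (b - 4)*(b - 2)*(b)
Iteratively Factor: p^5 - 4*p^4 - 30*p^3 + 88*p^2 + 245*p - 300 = (p + 4)*(p^4 - 8*p^3 + 2*p^2 + 80*p - 75) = (p - 5)*(p + 4)*(p^3 - 3*p^2 - 13*p + 15) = (p - 5)*(p + 3)*(p + 4)*(p^2 - 6*p + 5) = (p - 5)*(p - 1)*(p + 3)*(p + 4)*(p - 5)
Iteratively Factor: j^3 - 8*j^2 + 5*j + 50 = (j - 5)*(j^2 - 3*j - 10) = (j - 5)*(j + 2)*(j - 5)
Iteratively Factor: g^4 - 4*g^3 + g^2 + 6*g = (g + 1)*(g^3 - 5*g^2 + 6*g) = (g - 2)*(g + 1)*(g^2 - 3*g) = g*(g - 2)*(g + 1)*(g - 3)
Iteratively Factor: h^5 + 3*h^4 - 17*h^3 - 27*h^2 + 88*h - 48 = (h + 4)*(h^4 - h^3 - 13*h^2 + 25*h - 12) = (h - 1)*(h + 4)*(h^3 - 13*h + 12) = (h - 1)*(h + 4)^2*(h^2 - 4*h + 3) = (h - 1)^2*(h + 4)^2*(h - 3)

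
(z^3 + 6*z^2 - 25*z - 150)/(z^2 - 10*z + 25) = (z^2 + 11*z + 30)/(z - 5)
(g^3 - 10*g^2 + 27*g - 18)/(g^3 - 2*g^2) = (g^3 - 10*g^2 + 27*g - 18)/(g^2*(g - 2))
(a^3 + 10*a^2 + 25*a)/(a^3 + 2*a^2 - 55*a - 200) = a/(a - 8)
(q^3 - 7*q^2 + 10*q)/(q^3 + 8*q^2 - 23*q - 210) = q*(q - 2)/(q^2 + 13*q + 42)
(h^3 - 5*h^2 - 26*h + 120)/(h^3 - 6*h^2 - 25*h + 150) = (h - 4)/(h - 5)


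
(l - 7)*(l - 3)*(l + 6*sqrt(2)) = l^3 - 10*l^2 + 6*sqrt(2)*l^2 - 60*sqrt(2)*l + 21*l + 126*sqrt(2)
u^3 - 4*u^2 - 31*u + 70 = (u - 7)*(u - 2)*(u + 5)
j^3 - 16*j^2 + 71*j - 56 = (j - 8)*(j - 7)*(j - 1)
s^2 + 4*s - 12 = (s - 2)*(s + 6)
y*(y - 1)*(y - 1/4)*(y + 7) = y^4 + 23*y^3/4 - 17*y^2/2 + 7*y/4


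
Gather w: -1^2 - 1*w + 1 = -w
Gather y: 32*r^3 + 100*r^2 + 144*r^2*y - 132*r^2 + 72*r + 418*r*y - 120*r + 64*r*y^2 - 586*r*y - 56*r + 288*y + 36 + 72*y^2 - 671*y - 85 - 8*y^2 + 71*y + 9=32*r^3 - 32*r^2 - 104*r + y^2*(64*r + 64) + y*(144*r^2 - 168*r - 312) - 40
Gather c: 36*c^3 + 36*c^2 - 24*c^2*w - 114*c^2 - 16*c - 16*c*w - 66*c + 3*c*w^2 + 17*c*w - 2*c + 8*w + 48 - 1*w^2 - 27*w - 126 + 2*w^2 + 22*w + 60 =36*c^3 + c^2*(-24*w - 78) + c*(3*w^2 + w - 84) + w^2 + 3*w - 18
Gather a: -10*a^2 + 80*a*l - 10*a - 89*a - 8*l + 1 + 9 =-10*a^2 + a*(80*l - 99) - 8*l + 10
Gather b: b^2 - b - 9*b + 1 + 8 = b^2 - 10*b + 9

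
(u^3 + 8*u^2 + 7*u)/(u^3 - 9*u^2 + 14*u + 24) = u*(u + 7)/(u^2 - 10*u + 24)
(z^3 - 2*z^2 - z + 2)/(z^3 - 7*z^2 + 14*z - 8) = (z + 1)/(z - 4)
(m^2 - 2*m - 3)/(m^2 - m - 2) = (m - 3)/(m - 2)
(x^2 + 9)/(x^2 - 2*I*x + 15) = (x - 3*I)/(x - 5*I)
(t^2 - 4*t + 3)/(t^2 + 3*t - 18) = (t - 1)/(t + 6)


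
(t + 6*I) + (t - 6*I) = 2*t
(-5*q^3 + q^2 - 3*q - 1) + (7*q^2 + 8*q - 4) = -5*q^3 + 8*q^2 + 5*q - 5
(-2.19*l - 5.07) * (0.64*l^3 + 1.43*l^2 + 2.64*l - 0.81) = -1.4016*l^4 - 6.3765*l^3 - 13.0317*l^2 - 11.6109*l + 4.1067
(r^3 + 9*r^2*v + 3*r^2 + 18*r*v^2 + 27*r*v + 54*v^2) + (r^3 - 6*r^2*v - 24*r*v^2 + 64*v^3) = 2*r^3 + 3*r^2*v + 3*r^2 - 6*r*v^2 + 27*r*v + 64*v^3 + 54*v^2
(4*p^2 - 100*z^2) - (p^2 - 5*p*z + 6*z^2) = 3*p^2 + 5*p*z - 106*z^2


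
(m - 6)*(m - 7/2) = m^2 - 19*m/2 + 21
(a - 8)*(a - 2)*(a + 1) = a^3 - 9*a^2 + 6*a + 16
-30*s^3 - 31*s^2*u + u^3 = (-6*s + u)*(s + u)*(5*s + u)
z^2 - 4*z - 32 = (z - 8)*(z + 4)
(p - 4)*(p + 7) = p^2 + 3*p - 28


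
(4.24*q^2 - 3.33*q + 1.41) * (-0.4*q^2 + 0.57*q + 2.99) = -1.696*q^4 + 3.7488*q^3 + 10.2155*q^2 - 9.153*q + 4.2159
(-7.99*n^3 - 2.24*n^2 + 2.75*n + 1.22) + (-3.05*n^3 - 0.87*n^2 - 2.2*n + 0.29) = -11.04*n^3 - 3.11*n^2 + 0.55*n + 1.51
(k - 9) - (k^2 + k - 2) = -k^2 - 7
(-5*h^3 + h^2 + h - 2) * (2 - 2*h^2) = 10*h^5 - 2*h^4 - 12*h^3 + 6*h^2 + 2*h - 4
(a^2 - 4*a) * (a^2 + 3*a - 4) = a^4 - a^3 - 16*a^2 + 16*a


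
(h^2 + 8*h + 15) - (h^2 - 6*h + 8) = 14*h + 7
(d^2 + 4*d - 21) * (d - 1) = d^3 + 3*d^2 - 25*d + 21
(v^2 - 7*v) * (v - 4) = v^3 - 11*v^2 + 28*v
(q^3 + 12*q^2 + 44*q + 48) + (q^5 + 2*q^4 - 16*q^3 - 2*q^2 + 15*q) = q^5 + 2*q^4 - 15*q^3 + 10*q^2 + 59*q + 48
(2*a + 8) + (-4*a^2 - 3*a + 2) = -4*a^2 - a + 10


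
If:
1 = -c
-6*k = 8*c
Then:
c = -1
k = 4/3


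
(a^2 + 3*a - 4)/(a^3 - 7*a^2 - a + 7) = (a + 4)/(a^2 - 6*a - 7)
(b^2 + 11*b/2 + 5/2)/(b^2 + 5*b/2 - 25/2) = (2*b + 1)/(2*b - 5)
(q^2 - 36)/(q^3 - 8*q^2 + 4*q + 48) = (q + 6)/(q^2 - 2*q - 8)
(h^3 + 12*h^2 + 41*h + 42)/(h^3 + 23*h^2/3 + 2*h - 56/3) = 3*(h + 3)/(3*h - 4)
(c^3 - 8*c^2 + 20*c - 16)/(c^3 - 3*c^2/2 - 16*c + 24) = 2*(c^2 - 4*c + 4)/(2*c^2 + 5*c - 12)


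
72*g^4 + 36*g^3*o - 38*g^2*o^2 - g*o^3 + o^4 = (-6*g + o)*(-2*g + o)*(g + o)*(6*g + o)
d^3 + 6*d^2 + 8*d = d*(d + 2)*(d + 4)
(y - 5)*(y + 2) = y^2 - 3*y - 10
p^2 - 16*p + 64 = (p - 8)^2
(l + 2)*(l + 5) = l^2 + 7*l + 10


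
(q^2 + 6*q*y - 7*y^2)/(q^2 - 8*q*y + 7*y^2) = (-q - 7*y)/(-q + 7*y)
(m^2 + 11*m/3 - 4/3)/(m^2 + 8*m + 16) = (m - 1/3)/(m + 4)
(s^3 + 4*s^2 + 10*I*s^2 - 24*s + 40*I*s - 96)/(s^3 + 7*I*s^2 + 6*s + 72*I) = (s + 4)/(s - 3*I)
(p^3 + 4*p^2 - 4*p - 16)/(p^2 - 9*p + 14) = (p^2 + 6*p + 8)/(p - 7)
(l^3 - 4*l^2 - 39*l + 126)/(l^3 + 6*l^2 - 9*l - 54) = (l - 7)/(l + 3)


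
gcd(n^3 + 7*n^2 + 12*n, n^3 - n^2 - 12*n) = n^2 + 3*n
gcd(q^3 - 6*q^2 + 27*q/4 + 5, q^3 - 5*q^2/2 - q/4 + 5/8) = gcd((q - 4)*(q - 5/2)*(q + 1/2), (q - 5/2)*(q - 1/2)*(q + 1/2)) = q^2 - 2*q - 5/4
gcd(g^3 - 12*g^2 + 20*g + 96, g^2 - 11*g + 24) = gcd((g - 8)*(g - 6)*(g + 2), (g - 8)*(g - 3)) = g - 8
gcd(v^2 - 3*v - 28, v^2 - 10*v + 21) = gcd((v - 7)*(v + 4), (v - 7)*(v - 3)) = v - 7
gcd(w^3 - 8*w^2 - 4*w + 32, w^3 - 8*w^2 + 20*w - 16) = w - 2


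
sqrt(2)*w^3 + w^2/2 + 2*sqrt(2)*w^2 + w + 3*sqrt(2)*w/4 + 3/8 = (w + 1/2)*(w + 3/2)*(sqrt(2)*w + 1/2)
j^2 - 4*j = j*(j - 4)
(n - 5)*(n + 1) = n^2 - 4*n - 5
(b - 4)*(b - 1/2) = b^2 - 9*b/2 + 2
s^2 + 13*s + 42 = (s + 6)*(s + 7)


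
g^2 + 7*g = g*(g + 7)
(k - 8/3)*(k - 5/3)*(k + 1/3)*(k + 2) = k^4 - 2*k^3 - 5*k^2 + 202*k/27 + 80/27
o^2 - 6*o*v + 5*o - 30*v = (o + 5)*(o - 6*v)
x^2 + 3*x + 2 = (x + 1)*(x + 2)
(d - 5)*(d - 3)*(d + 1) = d^3 - 7*d^2 + 7*d + 15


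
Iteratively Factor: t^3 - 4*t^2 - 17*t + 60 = (t - 3)*(t^2 - t - 20) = (t - 5)*(t - 3)*(t + 4)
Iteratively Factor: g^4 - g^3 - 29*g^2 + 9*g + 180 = (g - 5)*(g^3 + 4*g^2 - 9*g - 36) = (g - 5)*(g + 4)*(g^2 - 9) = (g - 5)*(g - 3)*(g + 4)*(g + 3)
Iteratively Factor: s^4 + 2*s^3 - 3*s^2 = (s - 1)*(s^3 + 3*s^2) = (s - 1)*(s + 3)*(s^2) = s*(s - 1)*(s + 3)*(s)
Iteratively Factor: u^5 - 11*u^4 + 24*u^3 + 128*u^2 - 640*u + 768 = (u - 4)*(u^4 - 7*u^3 - 4*u^2 + 112*u - 192) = (u - 4)^2*(u^3 - 3*u^2 - 16*u + 48) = (u - 4)^2*(u + 4)*(u^2 - 7*u + 12) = (u - 4)^3*(u + 4)*(u - 3)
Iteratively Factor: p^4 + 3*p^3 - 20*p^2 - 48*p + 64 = (p + 4)*(p^3 - p^2 - 16*p + 16) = (p + 4)^2*(p^2 - 5*p + 4) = (p - 1)*(p + 4)^2*(p - 4)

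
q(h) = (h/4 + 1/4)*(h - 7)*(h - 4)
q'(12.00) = 52.25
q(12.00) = 130.00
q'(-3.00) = 26.00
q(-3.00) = -35.00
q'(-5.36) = 52.60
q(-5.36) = -126.10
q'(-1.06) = 10.39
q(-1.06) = -0.61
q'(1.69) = -2.06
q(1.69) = 8.25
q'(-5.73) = 57.52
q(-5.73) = -146.47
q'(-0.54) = 7.17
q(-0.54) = 3.94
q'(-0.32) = 5.93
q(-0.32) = 5.38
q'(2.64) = -3.72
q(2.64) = 5.40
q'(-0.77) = 8.54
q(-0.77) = 2.13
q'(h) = (h/4 + 1/4)*(h - 7) + (h/4 + 1/4)*(h - 4) + (h - 7)*(h - 4)/4 = 3*h^2/4 - 5*h + 17/4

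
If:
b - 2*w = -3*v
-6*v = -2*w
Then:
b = w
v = w/3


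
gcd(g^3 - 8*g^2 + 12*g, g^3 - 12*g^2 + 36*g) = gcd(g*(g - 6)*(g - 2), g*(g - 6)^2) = g^2 - 6*g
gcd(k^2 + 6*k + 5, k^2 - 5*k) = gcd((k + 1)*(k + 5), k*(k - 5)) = 1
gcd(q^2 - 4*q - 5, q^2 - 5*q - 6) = q + 1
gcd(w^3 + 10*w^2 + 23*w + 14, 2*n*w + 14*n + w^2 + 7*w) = w + 7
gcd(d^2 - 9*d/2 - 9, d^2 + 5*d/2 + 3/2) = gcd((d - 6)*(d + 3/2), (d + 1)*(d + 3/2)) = d + 3/2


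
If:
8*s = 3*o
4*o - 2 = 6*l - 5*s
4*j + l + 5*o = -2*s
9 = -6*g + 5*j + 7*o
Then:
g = -271*s/432 - 103/72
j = 1/12 - 323*s/72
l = 47*s/18 - 1/3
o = 8*s/3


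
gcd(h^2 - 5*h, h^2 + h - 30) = h - 5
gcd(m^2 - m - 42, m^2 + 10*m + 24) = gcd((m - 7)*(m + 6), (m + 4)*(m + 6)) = m + 6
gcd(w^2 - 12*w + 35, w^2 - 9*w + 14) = w - 7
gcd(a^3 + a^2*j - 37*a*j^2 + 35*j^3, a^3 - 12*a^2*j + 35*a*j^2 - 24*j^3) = a - j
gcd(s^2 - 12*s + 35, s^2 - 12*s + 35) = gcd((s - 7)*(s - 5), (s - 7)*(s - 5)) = s^2 - 12*s + 35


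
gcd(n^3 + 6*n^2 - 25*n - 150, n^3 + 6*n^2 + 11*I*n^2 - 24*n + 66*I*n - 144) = n + 6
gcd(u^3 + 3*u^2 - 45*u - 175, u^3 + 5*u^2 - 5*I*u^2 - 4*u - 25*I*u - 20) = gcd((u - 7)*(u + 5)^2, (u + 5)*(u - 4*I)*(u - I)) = u + 5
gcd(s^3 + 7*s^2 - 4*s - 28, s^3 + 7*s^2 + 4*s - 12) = s + 2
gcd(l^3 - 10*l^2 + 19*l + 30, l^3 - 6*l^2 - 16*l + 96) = l - 6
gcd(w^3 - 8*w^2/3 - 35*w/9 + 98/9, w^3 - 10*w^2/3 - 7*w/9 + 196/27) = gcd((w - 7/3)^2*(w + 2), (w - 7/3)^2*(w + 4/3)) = w^2 - 14*w/3 + 49/9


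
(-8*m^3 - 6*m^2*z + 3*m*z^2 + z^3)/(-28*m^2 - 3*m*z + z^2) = (-2*m^2 - m*z + z^2)/(-7*m + z)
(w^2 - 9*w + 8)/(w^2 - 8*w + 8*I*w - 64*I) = (w - 1)/(w + 8*I)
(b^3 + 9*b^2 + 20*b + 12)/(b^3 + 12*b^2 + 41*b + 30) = (b + 2)/(b + 5)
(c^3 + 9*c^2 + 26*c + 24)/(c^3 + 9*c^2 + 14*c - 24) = (c^2 + 5*c + 6)/(c^2 + 5*c - 6)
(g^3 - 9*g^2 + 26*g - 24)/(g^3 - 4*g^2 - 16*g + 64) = (g^2 - 5*g + 6)/(g^2 - 16)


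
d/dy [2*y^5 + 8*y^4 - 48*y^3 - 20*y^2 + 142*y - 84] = 10*y^4 + 32*y^3 - 144*y^2 - 40*y + 142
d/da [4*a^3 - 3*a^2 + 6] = 6*a*(2*a - 1)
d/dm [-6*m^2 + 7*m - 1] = 7 - 12*m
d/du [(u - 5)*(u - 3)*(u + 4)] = 3*u^2 - 8*u - 17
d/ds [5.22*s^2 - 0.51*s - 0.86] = 10.44*s - 0.51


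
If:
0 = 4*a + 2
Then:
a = -1/2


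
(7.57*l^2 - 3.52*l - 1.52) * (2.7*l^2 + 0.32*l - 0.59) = 20.439*l^4 - 7.0816*l^3 - 9.6967*l^2 + 1.5904*l + 0.8968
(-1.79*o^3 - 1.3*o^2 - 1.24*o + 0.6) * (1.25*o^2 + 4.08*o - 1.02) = -2.2375*o^5 - 8.9282*o^4 - 5.0282*o^3 - 2.9832*o^2 + 3.7128*o - 0.612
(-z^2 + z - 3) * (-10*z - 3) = 10*z^3 - 7*z^2 + 27*z + 9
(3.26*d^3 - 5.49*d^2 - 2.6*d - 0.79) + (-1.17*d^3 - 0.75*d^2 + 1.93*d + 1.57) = 2.09*d^3 - 6.24*d^2 - 0.67*d + 0.78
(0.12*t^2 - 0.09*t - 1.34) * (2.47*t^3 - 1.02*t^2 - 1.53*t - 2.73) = 0.2964*t^5 - 0.3447*t^4 - 3.4016*t^3 + 1.1769*t^2 + 2.2959*t + 3.6582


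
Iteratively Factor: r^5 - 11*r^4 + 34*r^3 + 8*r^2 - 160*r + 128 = (r - 4)*(r^4 - 7*r^3 + 6*r^2 + 32*r - 32) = (r - 4)^2*(r^3 - 3*r^2 - 6*r + 8) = (r - 4)^3*(r^2 + r - 2) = (r - 4)^3*(r + 2)*(r - 1)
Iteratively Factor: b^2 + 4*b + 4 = (b + 2)*(b + 2)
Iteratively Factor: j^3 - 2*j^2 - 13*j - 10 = (j - 5)*(j^2 + 3*j + 2) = (j - 5)*(j + 2)*(j + 1)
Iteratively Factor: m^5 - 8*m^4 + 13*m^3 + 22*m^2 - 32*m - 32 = (m + 1)*(m^4 - 9*m^3 + 22*m^2 - 32) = (m + 1)^2*(m^3 - 10*m^2 + 32*m - 32) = (m - 2)*(m + 1)^2*(m^2 - 8*m + 16) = (m - 4)*(m - 2)*(m + 1)^2*(m - 4)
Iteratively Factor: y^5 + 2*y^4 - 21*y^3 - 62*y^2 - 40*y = (y)*(y^4 + 2*y^3 - 21*y^2 - 62*y - 40) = y*(y + 1)*(y^3 + y^2 - 22*y - 40) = y*(y + 1)*(y + 2)*(y^2 - y - 20) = y*(y - 5)*(y + 1)*(y + 2)*(y + 4)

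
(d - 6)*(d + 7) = d^2 + d - 42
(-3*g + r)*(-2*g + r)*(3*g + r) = 18*g^3 - 9*g^2*r - 2*g*r^2 + r^3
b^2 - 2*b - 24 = (b - 6)*(b + 4)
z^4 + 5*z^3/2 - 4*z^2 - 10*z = z*(z - 2)*(z + 2)*(z + 5/2)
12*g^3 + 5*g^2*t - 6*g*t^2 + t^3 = (-4*g + t)*(-3*g + t)*(g + t)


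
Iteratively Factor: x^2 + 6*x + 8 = (x + 4)*(x + 2)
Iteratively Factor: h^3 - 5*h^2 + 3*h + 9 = (h - 3)*(h^2 - 2*h - 3) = (h - 3)*(h + 1)*(h - 3)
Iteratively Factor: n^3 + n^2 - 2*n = (n - 1)*(n^2 + 2*n) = n*(n - 1)*(n + 2)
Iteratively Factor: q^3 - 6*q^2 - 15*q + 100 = (q - 5)*(q^2 - q - 20) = (q - 5)^2*(q + 4)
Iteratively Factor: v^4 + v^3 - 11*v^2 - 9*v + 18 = (v - 1)*(v^3 + 2*v^2 - 9*v - 18) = (v - 3)*(v - 1)*(v^2 + 5*v + 6) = (v - 3)*(v - 1)*(v + 3)*(v + 2)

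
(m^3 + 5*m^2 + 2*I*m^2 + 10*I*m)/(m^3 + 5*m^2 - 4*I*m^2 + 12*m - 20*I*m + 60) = m/(m - 6*I)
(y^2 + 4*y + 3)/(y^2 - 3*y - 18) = (y + 1)/(y - 6)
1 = 1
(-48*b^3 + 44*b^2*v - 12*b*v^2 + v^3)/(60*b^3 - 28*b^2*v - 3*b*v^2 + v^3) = (-4*b + v)/(5*b + v)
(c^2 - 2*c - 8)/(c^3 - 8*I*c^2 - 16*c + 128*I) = (c + 2)/(c^2 + c*(4 - 8*I) - 32*I)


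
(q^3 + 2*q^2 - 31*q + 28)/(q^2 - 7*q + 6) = (q^2 + 3*q - 28)/(q - 6)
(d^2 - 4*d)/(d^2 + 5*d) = (d - 4)/(d + 5)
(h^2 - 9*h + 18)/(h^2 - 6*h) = (h - 3)/h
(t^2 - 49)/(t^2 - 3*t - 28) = (t + 7)/(t + 4)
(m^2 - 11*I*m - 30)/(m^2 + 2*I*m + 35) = (m - 6*I)/(m + 7*I)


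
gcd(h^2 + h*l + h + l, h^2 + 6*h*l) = 1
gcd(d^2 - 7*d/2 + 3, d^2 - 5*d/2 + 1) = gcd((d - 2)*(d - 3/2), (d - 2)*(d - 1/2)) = d - 2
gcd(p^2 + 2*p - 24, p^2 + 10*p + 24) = p + 6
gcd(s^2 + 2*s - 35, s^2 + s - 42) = s + 7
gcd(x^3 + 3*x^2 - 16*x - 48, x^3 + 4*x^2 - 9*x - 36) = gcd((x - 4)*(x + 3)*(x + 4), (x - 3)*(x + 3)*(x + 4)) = x^2 + 7*x + 12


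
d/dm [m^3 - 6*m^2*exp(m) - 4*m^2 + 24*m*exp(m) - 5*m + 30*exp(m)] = -6*m^2*exp(m) + 3*m^2 + 12*m*exp(m) - 8*m + 54*exp(m) - 5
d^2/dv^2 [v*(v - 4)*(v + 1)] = 6*v - 6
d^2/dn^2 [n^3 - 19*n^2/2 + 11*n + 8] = 6*n - 19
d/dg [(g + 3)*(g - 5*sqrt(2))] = 2*g - 5*sqrt(2) + 3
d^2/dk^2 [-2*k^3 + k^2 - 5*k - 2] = 2 - 12*k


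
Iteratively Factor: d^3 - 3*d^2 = (d)*(d^2 - 3*d) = d^2*(d - 3)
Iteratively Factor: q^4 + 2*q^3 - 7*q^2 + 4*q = (q - 1)*(q^3 + 3*q^2 - 4*q) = (q - 1)^2*(q^2 + 4*q) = (q - 1)^2*(q + 4)*(q)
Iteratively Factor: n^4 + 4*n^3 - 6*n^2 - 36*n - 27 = (n + 3)*(n^3 + n^2 - 9*n - 9) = (n + 3)^2*(n^2 - 2*n - 3) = (n + 1)*(n + 3)^2*(n - 3)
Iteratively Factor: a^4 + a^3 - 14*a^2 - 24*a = (a - 4)*(a^3 + 5*a^2 + 6*a) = (a - 4)*(a + 2)*(a^2 + 3*a) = a*(a - 4)*(a + 2)*(a + 3)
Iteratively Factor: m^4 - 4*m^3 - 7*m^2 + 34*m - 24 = (m - 2)*(m^3 - 2*m^2 - 11*m + 12) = (m - 2)*(m + 3)*(m^2 - 5*m + 4) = (m - 2)*(m - 1)*(m + 3)*(m - 4)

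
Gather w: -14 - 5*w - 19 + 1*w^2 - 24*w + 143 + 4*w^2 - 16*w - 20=5*w^2 - 45*w + 90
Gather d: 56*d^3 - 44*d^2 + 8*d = 56*d^3 - 44*d^2 + 8*d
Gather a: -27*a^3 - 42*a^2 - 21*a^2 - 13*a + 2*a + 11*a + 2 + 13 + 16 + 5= -27*a^3 - 63*a^2 + 36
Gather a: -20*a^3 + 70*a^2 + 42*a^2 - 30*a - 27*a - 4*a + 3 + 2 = -20*a^3 + 112*a^2 - 61*a + 5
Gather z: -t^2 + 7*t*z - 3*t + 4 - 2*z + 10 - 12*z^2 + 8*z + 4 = -t^2 - 3*t - 12*z^2 + z*(7*t + 6) + 18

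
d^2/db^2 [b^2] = 2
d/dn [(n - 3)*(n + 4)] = 2*n + 1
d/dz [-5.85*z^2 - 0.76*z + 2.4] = -11.7*z - 0.76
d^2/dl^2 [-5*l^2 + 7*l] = -10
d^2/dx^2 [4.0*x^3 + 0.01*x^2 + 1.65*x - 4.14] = 24.0*x + 0.02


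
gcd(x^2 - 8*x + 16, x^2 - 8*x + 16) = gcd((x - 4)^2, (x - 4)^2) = x^2 - 8*x + 16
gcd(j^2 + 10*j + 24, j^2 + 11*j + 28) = j + 4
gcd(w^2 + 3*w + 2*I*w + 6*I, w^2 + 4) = w + 2*I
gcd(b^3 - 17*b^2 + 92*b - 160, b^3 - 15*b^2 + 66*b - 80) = b^2 - 13*b + 40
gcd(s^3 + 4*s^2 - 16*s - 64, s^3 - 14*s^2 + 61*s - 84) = s - 4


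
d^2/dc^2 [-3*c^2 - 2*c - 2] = -6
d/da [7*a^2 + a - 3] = 14*a + 1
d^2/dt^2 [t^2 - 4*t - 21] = 2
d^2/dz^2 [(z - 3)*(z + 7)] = 2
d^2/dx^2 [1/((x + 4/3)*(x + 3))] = 6*(9*(x + 3)^2 + 3*(x + 3)*(3*x + 4) + (3*x + 4)^2)/((x + 3)^3*(3*x + 4)^3)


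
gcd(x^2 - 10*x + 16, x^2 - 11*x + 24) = x - 8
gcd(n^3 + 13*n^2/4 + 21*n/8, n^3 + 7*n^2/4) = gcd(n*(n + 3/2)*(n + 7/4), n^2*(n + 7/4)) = n^2 + 7*n/4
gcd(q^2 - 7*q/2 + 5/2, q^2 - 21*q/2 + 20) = q - 5/2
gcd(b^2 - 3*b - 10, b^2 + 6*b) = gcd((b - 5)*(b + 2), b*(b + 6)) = 1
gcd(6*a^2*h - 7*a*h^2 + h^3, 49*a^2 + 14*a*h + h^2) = 1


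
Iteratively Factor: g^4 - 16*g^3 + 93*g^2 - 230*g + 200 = (g - 2)*(g^3 - 14*g^2 + 65*g - 100) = (g - 5)*(g - 2)*(g^2 - 9*g + 20) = (g - 5)*(g - 4)*(g - 2)*(g - 5)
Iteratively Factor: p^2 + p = (p + 1)*(p)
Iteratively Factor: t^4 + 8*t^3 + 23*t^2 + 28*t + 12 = (t + 3)*(t^3 + 5*t^2 + 8*t + 4) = (t + 1)*(t + 3)*(t^2 + 4*t + 4) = (t + 1)*(t + 2)*(t + 3)*(t + 2)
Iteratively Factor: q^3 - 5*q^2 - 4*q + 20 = (q - 5)*(q^2 - 4) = (q - 5)*(q + 2)*(q - 2)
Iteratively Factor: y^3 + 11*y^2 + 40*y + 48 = (y + 4)*(y^2 + 7*y + 12) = (y + 3)*(y + 4)*(y + 4)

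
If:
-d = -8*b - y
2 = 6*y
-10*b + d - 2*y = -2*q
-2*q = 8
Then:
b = -25/6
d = -33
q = -4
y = 1/3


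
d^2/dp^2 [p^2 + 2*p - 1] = 2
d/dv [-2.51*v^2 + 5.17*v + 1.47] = 5.17 - 5.02*v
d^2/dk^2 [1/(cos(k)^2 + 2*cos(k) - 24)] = (-8*sin(k)^4 + 204*sin(k)^2 - 81*cos(k) - 3*cos(3*k) - 84)/(2*(cos(k) - 4)^3*(cos(k) + 6)^3)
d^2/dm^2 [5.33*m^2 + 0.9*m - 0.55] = 10.6600000000000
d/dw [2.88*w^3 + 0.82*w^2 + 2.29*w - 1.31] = 8.64*w^2 + 1.64*w + 2.29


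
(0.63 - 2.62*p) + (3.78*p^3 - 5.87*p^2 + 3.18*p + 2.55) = 3.78*p^3 - 5.87*p^2 + 0.56*p + 3.18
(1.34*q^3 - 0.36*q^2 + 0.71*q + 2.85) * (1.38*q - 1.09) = 1.8492*q^4 - 1.9574*q^3 + 1.3722*q^2 + 3.1591*q - 3.1065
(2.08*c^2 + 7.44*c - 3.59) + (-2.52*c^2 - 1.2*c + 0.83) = -0.44*c^2 + 6.24*c - 2.76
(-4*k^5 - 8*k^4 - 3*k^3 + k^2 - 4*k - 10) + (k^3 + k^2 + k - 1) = -4*k^5 - 8*k^4 - 2*k^3 + 2*k^2 - 3*k - 11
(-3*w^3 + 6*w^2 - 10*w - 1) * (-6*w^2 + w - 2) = 18*w^5 - 39*w^4 + 72*w^3 - 16*w^2 + 19*w + 2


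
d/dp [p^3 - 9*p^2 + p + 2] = 3*p^2 - 18*p + 1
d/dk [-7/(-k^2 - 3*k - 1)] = 7*(-2*k - 3)/(k^2 + 3*k + 1)^2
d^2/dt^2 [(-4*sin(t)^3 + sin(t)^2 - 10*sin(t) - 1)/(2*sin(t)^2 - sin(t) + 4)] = (16*sin(t)^7 - 24*sin(t)^6 + 118*sin(t)^5 - 109*sin(t)^4 + 82*sin(t)^3 - 31*sin(t)^2 + 272*sin(t) - 34)/(-sin(t) - cos(2*t) + 5)^3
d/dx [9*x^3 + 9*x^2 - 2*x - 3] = 27*x^2 + 18*x - 2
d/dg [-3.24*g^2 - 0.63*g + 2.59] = -6.48*g - 0.63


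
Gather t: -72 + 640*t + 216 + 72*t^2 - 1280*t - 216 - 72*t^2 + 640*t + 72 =0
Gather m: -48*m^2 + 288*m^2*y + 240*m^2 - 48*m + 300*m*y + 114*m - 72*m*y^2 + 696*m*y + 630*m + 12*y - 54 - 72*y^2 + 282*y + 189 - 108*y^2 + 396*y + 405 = m^2*(288*y + 192) + m*(-72*y^2 + 996*y + 696) - 180*y^2 + 690*y + 540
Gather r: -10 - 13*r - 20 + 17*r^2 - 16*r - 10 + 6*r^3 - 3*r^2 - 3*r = 6*r^3 + 14*r^2 - 32*r - 40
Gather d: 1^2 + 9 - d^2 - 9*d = -d^2 - 9*d + 10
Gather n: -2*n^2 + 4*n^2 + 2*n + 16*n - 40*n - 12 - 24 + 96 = 2*n^2 - 22*n + 60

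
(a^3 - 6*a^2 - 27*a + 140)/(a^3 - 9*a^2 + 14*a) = (a^2 + a - 20)/(a*(a - 2))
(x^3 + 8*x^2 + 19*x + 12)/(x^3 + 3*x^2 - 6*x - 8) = (x + 3)/(x - 2)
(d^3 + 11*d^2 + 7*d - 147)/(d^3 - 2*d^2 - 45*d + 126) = (d + 7)/(d - 6)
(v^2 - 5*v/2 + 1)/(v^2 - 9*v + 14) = (v - 1/2)/(v - 7)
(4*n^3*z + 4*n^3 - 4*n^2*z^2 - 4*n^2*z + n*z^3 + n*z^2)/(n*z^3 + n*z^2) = 4*n^2/z^2 - 4*n/z + 1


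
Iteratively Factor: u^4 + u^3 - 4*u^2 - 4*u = (u)*(u^3 + u^2 - 4*u - 4) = u*(u + 1)*(u^2 - 4) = u*(u + 1)*(u + 2)*(u - 2)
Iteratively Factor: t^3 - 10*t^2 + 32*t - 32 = (t - 2)*(t^2 - 8*t + 16) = (t - 4)*(t - 2)*(t - 4)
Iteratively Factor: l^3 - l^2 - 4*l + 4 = (l - 2)*(l^2 + l - 2) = (l - 2)*(l + 2)*(l - 1)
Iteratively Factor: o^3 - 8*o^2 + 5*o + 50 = (o - 5)*(o^2 - 3*o - 10) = (o - 5)^2*(o + 2)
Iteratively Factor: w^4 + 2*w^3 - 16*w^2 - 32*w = (w)*(w^3 + 2*w^2 - 16*w - 32) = w*(w + 2)*(w^2 - 16) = w*(w - 4)*(w + 2)*(w + 4)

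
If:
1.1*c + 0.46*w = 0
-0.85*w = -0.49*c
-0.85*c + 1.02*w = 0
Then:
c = 0.00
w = 0.00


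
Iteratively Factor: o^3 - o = (o - 1)*(o^2 + o) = (o - 1)*(o + 1)*(o)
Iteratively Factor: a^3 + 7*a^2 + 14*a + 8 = (a + 4)*(a^2 + 3*a + 2) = (a + 1)*(a + 4)*(a + 2)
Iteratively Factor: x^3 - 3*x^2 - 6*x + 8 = (x + 2)*(x^2 - 5*x + 4) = (x - 1)*(x + 2)*(x - 4)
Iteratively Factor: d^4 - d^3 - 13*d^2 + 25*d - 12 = (d - 1)*(d^3 - 13*d + 12) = (d - 3)*(d - 1)*(d^2 + 3*d - 4) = (d - 3)*(d - 1)^2*(d + 4)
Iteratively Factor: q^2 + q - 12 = (q + 4)*(q - 3)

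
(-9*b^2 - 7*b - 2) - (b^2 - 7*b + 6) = -10*b^2 - 8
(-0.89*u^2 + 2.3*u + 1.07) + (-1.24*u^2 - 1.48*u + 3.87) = -2.13*u^2 + 0.82*u + 4.94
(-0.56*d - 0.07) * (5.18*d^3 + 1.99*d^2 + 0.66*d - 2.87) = -2.9008*d^4 - 1.477*d^3 - 0.5089*d^2 + 1.561*d + 0.2009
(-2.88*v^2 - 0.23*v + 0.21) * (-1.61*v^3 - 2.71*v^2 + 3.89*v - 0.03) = 4.6368*v^5 + 8.1751*v^4 - 10.918*v^3 - 1.3774*v^2 + 0.8238*v - 0.0063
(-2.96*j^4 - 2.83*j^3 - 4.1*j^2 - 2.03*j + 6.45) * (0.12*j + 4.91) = -0.3552*j^5 - 14.8732*j^4 - 14.3873*j^3 - 20.3746*j^2 - 9.1933*j + 31.6695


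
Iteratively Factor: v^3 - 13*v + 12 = (v - 3)*(v^2 + 3*v - 4) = (v - 3)*(v - 1)*(v + 4)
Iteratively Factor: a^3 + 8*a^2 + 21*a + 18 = (a + 3)*(a^2 + 5*a + 6) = (a + 2)*(a + 3)*(a + 3)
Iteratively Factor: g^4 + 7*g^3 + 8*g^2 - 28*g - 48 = (g + 4)*(g^3 + 3*g^2 - 4*g - 12) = (g - 2)*(g + 4)*(g^2 + 5*g + 6) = (g - 2)*(g + 3)*(g + 4)*(g + 2)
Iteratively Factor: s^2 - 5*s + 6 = (s - 2)*(s - 3)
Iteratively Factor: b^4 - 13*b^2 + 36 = (b - 2)*(b^3 + 2*b^2 - 9*b - 18) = (b - 2)*(b + 3)*(b^2 - b - 6) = (b - 3)*(b - 2)*(b + 3)*(b + 2)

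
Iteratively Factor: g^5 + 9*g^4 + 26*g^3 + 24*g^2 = (g + 2)*(g^4 + 7*g^3 + 12*g^2) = (g + 2)*(g + 4)*(g^3 + 3*g^2) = (g + 2)*(g + 3)*(g + 4)*(g^2) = g*(g + 2)*(g + 3)*(g + 4)*(g)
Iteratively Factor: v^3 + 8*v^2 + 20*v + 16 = (v + 4)*(v^2 + 4*v + 4) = (v + 2)*(v + 4)*(v + 2)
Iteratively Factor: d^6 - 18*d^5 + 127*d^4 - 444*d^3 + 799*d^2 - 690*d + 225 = (d - 3)*(d^5 - 15*d^4 + 82*d^3 - 198*d^2 + 205*d - 75) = (d - 3)^2*(d^4 - 12*d^3 + 46*d^2 - 60*d + 25) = (d - 5)*(d - 3)^2*(d^3 - 7*d^2 + 11*d - 5) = (d - 5)*(d - 3)^2*(d - 1)*(d^2 - 6*d + 5) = (d - 5)*(d - 3)^2*(d - 1)^2*(d - 5)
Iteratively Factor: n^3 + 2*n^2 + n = (n + 1)*(n^2 + n) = n*(n + 1)*(n + 1)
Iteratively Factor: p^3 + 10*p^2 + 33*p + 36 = (p + 4)*(p^2 + 6*p + 9) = (p + 3)*(p + 4)*(p + 3)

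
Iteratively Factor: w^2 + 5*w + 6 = (w + 2)*(w + 3)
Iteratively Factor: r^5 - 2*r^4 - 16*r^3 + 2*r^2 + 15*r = (r - 1)*(r^4 - r^3 - 17*r^2 - 15*r) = (r - 1)*(r + 1)*(r^3 - 2*r^2 - 15*r) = r*(r - 1)*(r + 1)*(r^2 - 2*r - 15) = r*(r - 1)*(r + 1)*(r + 3)*(r - 5)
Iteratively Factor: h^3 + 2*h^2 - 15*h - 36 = (h + 3)*(h^2 - h - 12) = (h - 4)*(h + 3)*(h + 3)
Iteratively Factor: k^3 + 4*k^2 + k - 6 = (k + 2)*(k^2 + 2*k - 3) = (k + 2)*(k + 3)*(k - 1)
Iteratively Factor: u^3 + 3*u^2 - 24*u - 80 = (u - 5)*(u^2 + 8*u + 16) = (u - 5)*(u + 4)*(u + 4)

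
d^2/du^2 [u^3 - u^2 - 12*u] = 6*u - 2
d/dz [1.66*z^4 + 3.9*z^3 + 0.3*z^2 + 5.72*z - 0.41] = 6.64*z^3 + 11.7*z^2 + 0.6*z + 5.72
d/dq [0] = 0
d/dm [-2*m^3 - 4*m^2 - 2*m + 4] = -6*m^2 - 8*m - 2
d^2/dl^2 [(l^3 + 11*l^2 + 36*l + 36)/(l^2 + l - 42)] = 8*(17*l^3 + 342*l^2 + 2484*l + 5616)/(l^6 + 3*l^5 - 123*l^4 - 251*l^3 + 5166*l^2 + 5292*l - 74088)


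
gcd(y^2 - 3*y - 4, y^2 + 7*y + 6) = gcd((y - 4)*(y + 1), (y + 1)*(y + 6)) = y + 1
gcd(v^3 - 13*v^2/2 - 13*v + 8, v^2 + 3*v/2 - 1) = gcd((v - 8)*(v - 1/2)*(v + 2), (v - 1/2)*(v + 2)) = v^2 + 3*v/2 - 1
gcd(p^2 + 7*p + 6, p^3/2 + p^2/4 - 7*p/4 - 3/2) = p + 1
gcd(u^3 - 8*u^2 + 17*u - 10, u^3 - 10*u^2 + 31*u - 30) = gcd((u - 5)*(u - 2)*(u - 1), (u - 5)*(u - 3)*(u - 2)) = u^2 - 7*u + 10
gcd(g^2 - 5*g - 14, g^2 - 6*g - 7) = g - 7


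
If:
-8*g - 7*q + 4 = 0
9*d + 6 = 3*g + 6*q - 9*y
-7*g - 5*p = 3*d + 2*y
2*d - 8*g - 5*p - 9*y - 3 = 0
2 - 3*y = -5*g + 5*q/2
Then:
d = 14/121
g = -47/242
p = 399/1210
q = 96/121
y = -7/22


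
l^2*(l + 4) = l^3 + 4*l^2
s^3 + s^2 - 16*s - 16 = (s - 4)*(s + 1)*(s + 4)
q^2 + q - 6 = (q - 2)*(q + 3)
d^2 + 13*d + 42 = (d + 6)*(d + 7)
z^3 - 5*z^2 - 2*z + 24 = (z - 4)*(z - 3)*(z + 2)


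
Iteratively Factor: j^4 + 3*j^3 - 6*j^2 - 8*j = (j + 4)*(j^3 - j^2 - 2*j) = (j + 1)*(j + 4)*(j^2 - 2*j) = (j - 2)*(j + 1)*(j + 4)*(j)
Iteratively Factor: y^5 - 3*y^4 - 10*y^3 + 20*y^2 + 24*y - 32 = (y - 2)*(y^4 - y^3 - 12*y^2 - 4*y + 16) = (y - 2)*(y + 2)*(y^3 - 3*y^2 - 6*y + 8) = (y - 4)*(y - 2)*(y + 2)*(y^2 + y - 2) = (y - 4)*(y - 2)*(y + 2)^2*(y - 1)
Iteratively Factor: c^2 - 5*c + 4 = (c - 4)*(c - 1)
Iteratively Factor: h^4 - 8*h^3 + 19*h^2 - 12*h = (h - 3)*(h^3 - 5*h^2 + 4*h) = h*(h - 3)*(h^2 - 5*h + 4) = h*(h - 3)*(h - 1)*(h - 4)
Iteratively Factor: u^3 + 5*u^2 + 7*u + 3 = (u + 3)*(u^2 + 2*u + 1) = (u + 1)*(u + 3)*(u + 1)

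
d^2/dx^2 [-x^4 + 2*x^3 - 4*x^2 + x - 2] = -12*x^2 + 12*x - 8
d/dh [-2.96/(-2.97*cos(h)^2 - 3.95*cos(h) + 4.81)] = (17.5824*cos(h) + 11.692)*sin(h)/(2.97*cos(h)^2 + 3.95*cos(h) - 4.81)^2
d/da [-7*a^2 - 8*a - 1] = -14*a - 8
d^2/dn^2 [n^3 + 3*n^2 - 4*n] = 6*n + 6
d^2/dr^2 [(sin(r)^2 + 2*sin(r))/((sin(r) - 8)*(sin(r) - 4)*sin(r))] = (-sin(r)^5 - 20*sin(r)^4 + 266*sin(r)^3 - 404*sin(r)^2 - 2128*sin(r) + 1216)/((sin(r) - 8)^3*(sin(r) - 4)^3)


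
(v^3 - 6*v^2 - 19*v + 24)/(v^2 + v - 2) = (v^2 - 5*v - 24)/(v + 2)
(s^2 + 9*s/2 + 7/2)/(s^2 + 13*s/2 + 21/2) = (s + 1)/(s + 3)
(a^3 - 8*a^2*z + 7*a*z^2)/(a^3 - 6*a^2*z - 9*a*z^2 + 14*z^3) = a/(a + 2*z)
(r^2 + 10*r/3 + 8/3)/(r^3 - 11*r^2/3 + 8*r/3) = (3*r^2 + 10*r + 8)/(r*(3*r^2 - 11*r + 8))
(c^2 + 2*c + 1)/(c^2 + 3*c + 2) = (c + 1)/(c + 2)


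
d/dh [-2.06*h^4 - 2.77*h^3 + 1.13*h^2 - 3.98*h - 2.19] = -8.24*h^3 - 8.31*h^2 + 2.26*h - 3.98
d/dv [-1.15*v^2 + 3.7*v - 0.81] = 3.7 - 2.3*v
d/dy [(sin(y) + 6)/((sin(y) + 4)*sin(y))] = (-12*sin(y) + cos(y)^2 - 25)*cos(y)/((sin(y) + 4)^2*sin(y)^2)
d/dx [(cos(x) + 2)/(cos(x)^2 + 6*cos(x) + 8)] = sin(x)/(cos(x) + 4)^2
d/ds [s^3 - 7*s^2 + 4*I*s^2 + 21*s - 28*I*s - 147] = 3*s^2 + s*(-14 + 8*I) + 21 - 28*I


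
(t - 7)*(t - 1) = t^2 - 8*t + 7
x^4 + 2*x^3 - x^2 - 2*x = x*(x - 1)*(x + 1)*(x + 2)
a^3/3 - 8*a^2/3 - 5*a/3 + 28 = (a/3 + 1)*(a - 7)*(a - 4)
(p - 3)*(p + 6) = p^2 + 3*p - 18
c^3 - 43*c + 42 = (c - 6)*(c - 1)*(c + 7)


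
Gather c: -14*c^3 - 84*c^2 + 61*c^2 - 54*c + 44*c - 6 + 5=-14*c^3 - 23*c^2 - 10*c - 1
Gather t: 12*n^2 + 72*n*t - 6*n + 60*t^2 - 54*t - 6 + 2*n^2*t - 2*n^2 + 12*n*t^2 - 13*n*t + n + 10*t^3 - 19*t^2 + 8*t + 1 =10*n^2 - 5*n + 10*t^3 + t^2*(12*n + 41) + t*(2*n^2 + 59*n - 46) - 5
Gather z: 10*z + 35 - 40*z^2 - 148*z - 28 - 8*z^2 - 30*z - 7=-48*z^2 - 168*z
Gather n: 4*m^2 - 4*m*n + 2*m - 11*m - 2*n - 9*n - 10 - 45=4*m^2 - 9*m + n*(-4*m - 11) - 55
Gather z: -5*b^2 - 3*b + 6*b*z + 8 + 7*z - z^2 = -5*b^2 - 3*b - z^2 + z*(6*b + 7) + 8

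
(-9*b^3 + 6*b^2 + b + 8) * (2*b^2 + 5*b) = -18*b^5 - 33*b^4 + 32*b^3 + 21*b^2 + 40*b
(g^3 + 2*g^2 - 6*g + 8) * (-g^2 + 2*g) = -g^5 + 10*g^3 - 20*g^2 + 16*g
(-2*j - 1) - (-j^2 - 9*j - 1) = j^2 + 7*j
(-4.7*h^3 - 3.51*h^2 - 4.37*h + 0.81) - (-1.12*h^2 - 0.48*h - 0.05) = -4.7*h^3 - 2.39*h^2 - 3.89*h + 0.86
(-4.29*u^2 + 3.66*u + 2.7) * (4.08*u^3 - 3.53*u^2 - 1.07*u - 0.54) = -17.5032*u^5 + 30.0765*u^4 + 2.6865*u^3 - 11.1306*u^2 - 4.8654*u - 1.458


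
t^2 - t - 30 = (t - 6)*(t + 5)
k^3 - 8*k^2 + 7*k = k*(k - 7)*(k - 1)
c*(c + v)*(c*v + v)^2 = c^4*v^2 + c^3*v^3 + 2*c^3*v^2 + 2*c^2*v^3 + c^2*v^2 + c*v^3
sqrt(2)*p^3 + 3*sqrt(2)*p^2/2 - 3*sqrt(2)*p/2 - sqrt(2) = (p - 1)*(p + 2)*(sqrt(2)*p + sqrt(2)/2)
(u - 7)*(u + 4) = u^2 - 3*u - 28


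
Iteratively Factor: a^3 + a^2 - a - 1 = (a + 1)*(a^2 - 1) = (a + 1)^2*(a - 1)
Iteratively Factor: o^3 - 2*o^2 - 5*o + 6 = (o + 2)*(o^2 - 4*o + 3) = (o - 3)*(o + 2)*(o - 1)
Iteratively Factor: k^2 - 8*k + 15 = (k - 3)*(k - 5)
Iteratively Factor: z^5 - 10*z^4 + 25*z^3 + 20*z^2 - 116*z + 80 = (z - 1)*(z^4 - 9*z^3 + 16*z^2 + 36*z - 80) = (z - 4)*(z - 1)*(z^3 - 5*z^2 - 4*z + 20) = (z - 5)*(z - 4)*(z - 1)*(z^2 - 4) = (z - 5)*(z - 4)*(z - 1)*(z + 2)*(z - 2)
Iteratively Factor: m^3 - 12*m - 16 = (m + 2)*(m^2 - 2*m - 8) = (m + 2)^2*(m - 4)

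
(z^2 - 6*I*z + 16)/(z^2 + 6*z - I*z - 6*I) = (z^2 - 6*I*z + 16)/(z^2 + z*(6 - I) - 6*I)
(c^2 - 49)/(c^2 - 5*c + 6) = (c^2 - 49)/(c^2 - 5*c + 6)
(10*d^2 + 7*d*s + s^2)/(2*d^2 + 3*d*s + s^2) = (5*d + s)/(d + s)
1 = 1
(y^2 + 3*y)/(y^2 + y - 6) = y/(y - 2)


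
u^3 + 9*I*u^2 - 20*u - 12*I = (u + I)*(u + 2*I)*(u + 6*I)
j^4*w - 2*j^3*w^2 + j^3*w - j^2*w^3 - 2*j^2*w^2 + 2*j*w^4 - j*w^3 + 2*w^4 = (j - 2*w)*(j - w)*(j + w)*(j*w + w)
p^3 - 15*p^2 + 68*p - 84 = (p - 7)*(p - 6)*(p - 2)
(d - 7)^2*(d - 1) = d^3 - 15*d^2 + 63*d - 49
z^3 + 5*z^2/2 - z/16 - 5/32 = (z - 1/4)*(z + 1/4)*(z + 5/2)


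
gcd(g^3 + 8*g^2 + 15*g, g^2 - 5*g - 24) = g + 3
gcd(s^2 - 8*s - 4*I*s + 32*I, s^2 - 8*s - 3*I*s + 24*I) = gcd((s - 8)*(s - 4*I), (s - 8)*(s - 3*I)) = s - 8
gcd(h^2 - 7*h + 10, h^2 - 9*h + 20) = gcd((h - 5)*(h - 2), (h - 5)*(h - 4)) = h - 5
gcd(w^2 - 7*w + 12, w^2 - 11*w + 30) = 1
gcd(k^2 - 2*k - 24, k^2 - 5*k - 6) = k - 6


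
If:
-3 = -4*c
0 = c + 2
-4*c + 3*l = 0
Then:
No Solution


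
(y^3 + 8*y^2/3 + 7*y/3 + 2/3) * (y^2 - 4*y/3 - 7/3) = y^5 + 4*y^4/3 - 32*y^3/9 - 26*y^2/3 - 19*y/3 - 14/9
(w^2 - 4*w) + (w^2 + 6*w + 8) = 2*w^2 + 2*w + 8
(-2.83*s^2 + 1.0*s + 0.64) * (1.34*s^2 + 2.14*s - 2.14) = -3.7922*s^4 - 4.7162*s^3 + 9.0538*s^2 - 0.7704*s - 1.3696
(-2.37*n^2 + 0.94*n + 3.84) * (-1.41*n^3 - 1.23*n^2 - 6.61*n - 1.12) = 3.3417*n^5 + 1.5897*n^4 + 9.0951*n^3 - 8.2822*n^2 - 26.4352*n - 4.3008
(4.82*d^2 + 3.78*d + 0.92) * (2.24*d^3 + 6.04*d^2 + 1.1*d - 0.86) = 10.7968*d^5 + 37.58*d^4 + 30.194*d^3 + 5.5696*d^2 - 2.2388*d - 0.7912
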